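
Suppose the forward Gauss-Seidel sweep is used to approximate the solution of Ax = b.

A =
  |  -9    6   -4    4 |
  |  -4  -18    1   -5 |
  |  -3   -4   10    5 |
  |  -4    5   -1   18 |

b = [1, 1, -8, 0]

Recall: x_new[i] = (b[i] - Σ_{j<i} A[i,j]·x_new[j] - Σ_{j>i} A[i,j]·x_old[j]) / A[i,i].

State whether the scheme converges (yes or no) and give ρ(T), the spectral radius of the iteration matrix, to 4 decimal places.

Diagonal D = diag(-9, -18, 10, 18); L, U strict lower/upper.
T_GS = -(D+L)⁻¹U: row 0 first, T[0,1] = -(6)/(-9) = +0.6667; later rows by forward substitution.
  T[0,:] = [+0.0000  +0.6667  -0.4444  +0.4444]
  T[1,:] = [+0.0000  -0.1481  +0.1543  -0.3765]
  T[2,:] = [+0.0000  +0.1407  -0.0716  -0.5173]
  T[3,:] = [+0.0000  +0.1971  -0.1456  +0.1746]
|λ(T)| sorted: 0.2791, 0.1214, 0.1214, 0.0000.
ρ = 0.2791; 0.2791 < 1, so it converges for any x₀.

yes, ρ = 0.2791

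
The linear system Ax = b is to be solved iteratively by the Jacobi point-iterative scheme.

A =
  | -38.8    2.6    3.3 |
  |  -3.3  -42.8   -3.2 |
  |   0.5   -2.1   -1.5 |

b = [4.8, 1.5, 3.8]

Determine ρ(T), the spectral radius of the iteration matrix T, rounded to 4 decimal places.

Let D = diag(-38.8, -42.8, -1.5); L, U the strict triangles.
Jacobi T = -D⁻¹(L+U): T[2,1] = -(-2.1)/(-1.5) = -1.4000; T[2,2] = 0.
  T[0,:] = [+0.0000, +0.0670, +0.0851]
  T[1,:] = [-0.0771, +0.0000, -0.0748]
  T[2,:] = [+0.3333, -1.4000, +0.0000]
eigenvalue magnitudes: 0.3840, 0.3235, 0.0605.
ρ(T) = max|λ| = 0.3840; 0.3840 < 1, so it converges for any x₀.

0.3840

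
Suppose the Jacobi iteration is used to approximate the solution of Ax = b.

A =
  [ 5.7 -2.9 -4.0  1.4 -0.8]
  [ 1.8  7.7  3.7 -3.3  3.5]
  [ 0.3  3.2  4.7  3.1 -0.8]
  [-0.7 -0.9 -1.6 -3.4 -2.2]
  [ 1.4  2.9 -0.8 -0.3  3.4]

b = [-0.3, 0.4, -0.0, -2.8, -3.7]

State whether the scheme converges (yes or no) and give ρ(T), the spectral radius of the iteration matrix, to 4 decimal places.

Split A = D + L + U, D = diag(5.7, 7.7, 4.7, -3.4, 3.4).
T_J = -D⁻¹(L+U): T[2,0] = -(0.3)/(4.7) = -0.0638; T[2,2] = 0.
  T[0,:] = [+0.0000  +0.5088  +0.7018  -0.2456  +0.1404]
  T[1,:] = [-0.2338  +0.0000  -0.4805  +0.4286  -0.4545]
  T[2,:] = [-0.0638  -0.6809  +0.0000  -0.6596  +0.1702]
  T[3,:] = [-0.2059  -0.2647  -0.4706  +0.0000  -0.6471]
  T[4,:] = [-0.4118  -0.8529  +0.2353  +0.0882  +0.0000]
moduli |λ_i(T)| = 1.1896, 0.7291, 0.7291, 0.2816, 0.2816.
spectral radius ρ = 1.1896; 1.1896 > 1, so it fails to converge.

no, ρ = 1.1896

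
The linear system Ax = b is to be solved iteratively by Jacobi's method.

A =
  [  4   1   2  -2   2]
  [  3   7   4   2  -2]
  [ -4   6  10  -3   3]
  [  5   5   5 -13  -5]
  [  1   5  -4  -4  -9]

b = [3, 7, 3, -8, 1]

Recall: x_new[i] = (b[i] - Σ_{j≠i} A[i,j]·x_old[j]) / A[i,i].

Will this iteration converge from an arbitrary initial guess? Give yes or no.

A = D + L + U where D = diag(4, 7, 10, -13, -9).
Jacobi: T = -D⁻¹(L+U), T[2,4] = -(3)/(10) = -0.3000; T[2,2] = 0.
  T[0,:] = [+0.0000 -0.2500 -0.5000 +0.5000 -0.5000]
  T[1,:] = [-0.4286 +0.0000 -0.5714 -0.2857 +0.2857]
  T[2,:] = [+0.4000 -0.6000 +0.0000 +0.3000 -0.3000]
  T[3,:] = [+0.3846 +0.3846 +0.3846 +0.0000 -0.3846]
  T[4,:] = [+0.1111 +0.5556 -0.4444 -0.4444 +0.0000]
|eigenvalues of T|: 1.1741, 0.6130, 0.3932, 0.3365, 0.3365.
ρ(T) = max|λ| = 1.1741; 1.1741 > 1: divergent.

no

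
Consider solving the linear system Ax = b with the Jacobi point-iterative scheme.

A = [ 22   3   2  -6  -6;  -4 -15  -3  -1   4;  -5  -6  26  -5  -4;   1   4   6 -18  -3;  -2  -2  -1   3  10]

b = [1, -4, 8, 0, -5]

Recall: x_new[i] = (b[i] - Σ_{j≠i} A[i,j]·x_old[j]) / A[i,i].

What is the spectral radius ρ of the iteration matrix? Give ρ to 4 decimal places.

Let D = diag(22, -15, 26, -18, 10); L, U the strict triangles.
Jacobi: T = -D⁻¹(L+U), T[1,4] = -(4)/(-15) = +0.2667; T[1,1] = 0.
  T[0,:] = [+0.0000 -0.1364 -0.0909 +0.2727 +0.2727]
  T[1,:] = [-0.2667 +0.0000 -0.2000 -0.0667 +0.2667]
  T[2,:] = [+0.1923 +0.2308 +0.0000 +0.1923 +0.1538]
  T[3,:] = [+0.0556 +0.2222 +0.3333 +0.0000 -0.1667]
  T[4,:] = [+0.2000 +0.2000 +0.1000 -0.3000 +0.0000]
|λ(T)| sorted: 0.5377, 0.3605, 0.3605, 0.2217, 0.2151.
spectral radius ρ = 0.5377; 0.5377 < 1, so it converges for any x₀.

0.5377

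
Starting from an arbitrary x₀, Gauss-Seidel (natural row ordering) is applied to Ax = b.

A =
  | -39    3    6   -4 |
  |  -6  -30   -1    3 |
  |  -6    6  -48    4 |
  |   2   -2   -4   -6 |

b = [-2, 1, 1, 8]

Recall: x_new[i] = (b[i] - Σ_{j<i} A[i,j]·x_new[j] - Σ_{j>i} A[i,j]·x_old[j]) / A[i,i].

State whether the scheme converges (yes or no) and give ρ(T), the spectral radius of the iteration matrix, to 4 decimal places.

yes, ρ = 0.2304

Diagonal D = diag(-39, -30, -48, -6); L, U strict lower/upper.
Gauss-Seidel: T = -(D+L)⁻¹U, row 0 first, T[0,3] = -(-4)/(-39) = -0.1026; later rows by forward substitution.
  T[0,:] = [+0.0000  +0.0769  +0.1538  -0.1026]
  T[1,:] = [+0.0000  -0.0154  -0.0641  +0.1205]
  T[2,:] = [+0.0000  -0.0115  -0.0272  +0.1112]
  T[3,:] = [+0.0000  +0.0385  +0.0908  -0.1485]
eigenvalue magnitudes: 0.2304, 0.0283, 0.0109, 0.0000.
spectral radius ρ = 0.2304; 0.2304 < 1 ⇒ converges.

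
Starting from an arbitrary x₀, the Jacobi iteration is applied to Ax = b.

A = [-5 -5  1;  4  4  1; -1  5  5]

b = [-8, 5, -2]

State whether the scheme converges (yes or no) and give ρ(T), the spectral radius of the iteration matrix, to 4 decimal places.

Let D = diag(-5, 4, 5); L, U the strict triangles.
T_J = -D⁻¹(L+U): T[0,2] = -(1)/(-5) = +0.2000; T[0,0] = 0.
  T[0,:] = [+0.0000  -1.0000  +0.2000]
  T[1,:] = [-1.0000  +0.0000  -0.2500]
  T[2,:] = [+0.2000  -1.0000  +0.0000]
|roots of det(T-λI)|: 1.2225, 1.0225, 0.2000.
ρ(T) = max|λ| = 1.2225; 1.2225 > 1, so it fails to converge.

no, ρ = 1.2225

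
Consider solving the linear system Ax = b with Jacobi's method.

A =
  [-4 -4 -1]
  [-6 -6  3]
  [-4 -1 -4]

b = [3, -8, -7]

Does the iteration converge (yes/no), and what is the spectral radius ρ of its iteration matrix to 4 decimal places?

Split A = D + L + U, D = diag(-4, -6, -4).
Jacobi T = -D⁻¹(L+U): T[2,1] = -(-1)/(-4) = -0.2500; T[2,2] = 0.
  T[0,:] = [+0.0000  -1.0000  -0.2500]
  T[1,:] = [-1.0000  +0.0000  +0.5000]
  T[2,:] = [-1.0000  -0.2500  +0.0000]
|roots of det(T-λI)|: 1.2182, 0.7182, 0.5000.
ρ(T) = max|λ| = 1.2182; 1.2182 > 1, so it fails to converge.

no, ρ = 1.2182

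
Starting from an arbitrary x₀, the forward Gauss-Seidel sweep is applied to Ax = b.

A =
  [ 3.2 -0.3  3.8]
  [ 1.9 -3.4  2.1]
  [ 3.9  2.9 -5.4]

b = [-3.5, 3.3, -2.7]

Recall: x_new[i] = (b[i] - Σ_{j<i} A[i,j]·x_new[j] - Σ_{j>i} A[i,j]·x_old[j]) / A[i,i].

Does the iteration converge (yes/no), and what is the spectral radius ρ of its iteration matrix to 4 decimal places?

yes, ρ = 0.8776

A = D + L + U where D = diag(3.2, -3.4, -5.4).
T_GS = -(D+L)⁻¹U: row 0 first, T[0,2] = -(3.8)/(3.2) = -1.1875; later rows by forward substitution.
  T[0,:] = [+0.0000, +0.0938, -1.1875]
  T[1,:] = [+0.0000, +0.0524, -0.0460]
  T[2,:] = [+0.0000, +0.0958, -0.8823]
|roots of det(T-λI)|: 0.8776, 0.0477, 0.0000.
ρ(T) = max|λ| = 0.8776; 0.8776 < 1, so it converges for any x₀.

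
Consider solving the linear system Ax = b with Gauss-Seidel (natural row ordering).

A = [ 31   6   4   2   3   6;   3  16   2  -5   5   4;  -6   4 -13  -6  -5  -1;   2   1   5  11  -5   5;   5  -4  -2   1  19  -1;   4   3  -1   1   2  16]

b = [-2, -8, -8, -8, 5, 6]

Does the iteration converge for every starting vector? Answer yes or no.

yes

Let D = diag(31, 16, -13, 11, 19, 16); L, U the strict triangles.
Gauss-Seidel: T = -(D+L)⁻¹U, row 0 first, T[0,1] = -(6)/(31) = -0.1935; later rows by forward substitution.
  T[0,:] = [+0.0000, -0.1935, -0.1290, -0.0645, -0.0968, -0.1935]
  T[1,:] = [+0.0000, +0.0363, -0.1008, +0.3246, -0.2944, -0.2137]
  T[2,:] = [+0.0000, +0.1005, +0.0285, -0.3319, -0.4305, -0.0533]
  T[3,:] = [+0.0000, -0.0138, +0.0197, +0.1331, +0.6946, -0.3757]
  T[4,:] = [+0.0000, +0.0699, +0.0147, +0.0434, -0.1184, +0.0727]
  T[5,:] = [+0.0000, +0.0400, +0.0499, -0.0792, +0.0239, +0.0995]
eigenvalue magnitudes: 0.3488, 0.2101, 0.2101, 0.1164, 0.0372, 0.0000.
ρ(T) = max|λ| = 0.3488; 0.3488 < 1: convergent.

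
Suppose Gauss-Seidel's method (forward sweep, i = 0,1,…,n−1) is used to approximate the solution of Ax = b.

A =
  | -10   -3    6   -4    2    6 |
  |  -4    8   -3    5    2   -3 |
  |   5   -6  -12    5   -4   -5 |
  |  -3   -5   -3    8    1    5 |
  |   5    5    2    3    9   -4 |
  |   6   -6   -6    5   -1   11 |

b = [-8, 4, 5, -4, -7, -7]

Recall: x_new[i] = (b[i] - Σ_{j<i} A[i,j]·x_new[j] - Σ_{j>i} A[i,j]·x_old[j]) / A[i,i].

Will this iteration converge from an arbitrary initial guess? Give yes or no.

Write A = D+L+U with D = diag(-10, 8, -12, 8, 9, 11).
GS T = -(D+L)⁻¹U: row 0 first, T[0,2] = -(6)/(-10) = +0.6000; later rows by forward substitution.
  T[0,:] = [+0.0000, -0.3000, +0.6000, -0.4000, +0.2000, +0.6000]
  T[1,:] = [+0.0000, -0.1500, +0.6750, -0.8250, -0.1500, +0.6750]
  T[2,:] = [+0.0000, -0.0500, -0.0875, +0.6625, -0.1750, -0.5042]
  T[3,:] = [+0.0000, -0.2250, +0.6141, -0.4172, -0.2094, -0.1672]
  T[4,:] = [+0.0000, +0.3361, -0.8936, +0.6724, +0.0809, -0.0961]
  T[5,:] = [+0.0000, +0.1874, -0.3672, +0.3803, -0.1838, -0.1668]
|eigenvalues of T|: 1.2177, 0.3998, 0.3998, 0.2605, 0.0280, 0.0000.
spectral radius ρ = 1.2177; 1.2177 > 1, so it fails to converge.

no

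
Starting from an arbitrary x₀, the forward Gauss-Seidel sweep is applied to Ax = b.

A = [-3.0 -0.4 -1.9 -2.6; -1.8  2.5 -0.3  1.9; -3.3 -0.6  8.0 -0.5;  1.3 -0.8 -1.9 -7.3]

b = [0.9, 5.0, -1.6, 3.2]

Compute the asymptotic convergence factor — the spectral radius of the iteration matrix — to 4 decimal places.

0.3616

Let D = diag(-3, 2.5, 8, -7.3); L, U the strict triangles.
GS T = -(D+L)⁻¹U: row 0 first, T[0,2] = -(-1.9)/(-3) = -0.6333; later rows by forward substitution.
  T[0,:] = [+0.0000  -0.1333  -0.6333  -0.8667]
  T[1,:] = [+0.0000  -0.0960  -0.3360  -1.3840]
  T[2,:] = [+0.0000  -0.0622  -0.2864  -0.3988]
  T[3,:] = [+0.0000  +0.0030  -0.0014  +0.1011]
eigenvalue magnitudes: 0.3616, 0.0736, 0.0067, 0.0000.
spectral radius ρ = 0.3616; 0.3616 < 1, so it converges for any x₀.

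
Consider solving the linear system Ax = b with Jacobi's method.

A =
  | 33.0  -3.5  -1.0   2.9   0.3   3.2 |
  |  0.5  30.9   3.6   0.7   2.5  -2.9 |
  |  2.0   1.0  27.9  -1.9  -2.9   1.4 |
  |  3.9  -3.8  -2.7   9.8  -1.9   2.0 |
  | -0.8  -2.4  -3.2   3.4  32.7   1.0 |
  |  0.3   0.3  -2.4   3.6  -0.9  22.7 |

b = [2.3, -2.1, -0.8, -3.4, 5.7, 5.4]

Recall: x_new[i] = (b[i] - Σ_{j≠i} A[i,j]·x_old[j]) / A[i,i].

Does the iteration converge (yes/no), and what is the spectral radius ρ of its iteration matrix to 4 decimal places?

yes, ρ = 0.2931

Write A = D+L+U with D = diag(33, 30.9, 27.9, 9.8, 32.7, 22.7).
Jacobi: T = -D⁻¹(L+U), T[4,1] = -(-2.4)/(32.7) = +0.0734; T[4,4] = 0.
  T[0,:] = [+0.0000  +0.1061  +0.0303  -0.0879  -0.0091  -0.0970]
  T[1,:] = [-0.0162  +0.0000  -0.1165  -0.0227  -0.0809  +0.0939]
  T[2,:] = [-0.0717  -0.0358  +0.0000  +0.0681  +0.1039  -0.0502]
  T[3,:] = [-0.3980  +0.3878  +0.2755  +0.0000  +0.1939  -0.2041]
  T[4,:] = [+0.0245  +0.0734  +0.0979  -0.1040  +0.0000  -0.0306]
  T[5,:] = [-0.0132  -0.0132  +0.1057  -0.1586  +0.0396  +0.0000]
moduli |λ_i(T)| = 0.2931, 0.1537, 0.1537, 0.1459, 0.0907, 0.0368.
spectral radius ρ = 0.2931; 0.2931 < 1 ⇒ converges.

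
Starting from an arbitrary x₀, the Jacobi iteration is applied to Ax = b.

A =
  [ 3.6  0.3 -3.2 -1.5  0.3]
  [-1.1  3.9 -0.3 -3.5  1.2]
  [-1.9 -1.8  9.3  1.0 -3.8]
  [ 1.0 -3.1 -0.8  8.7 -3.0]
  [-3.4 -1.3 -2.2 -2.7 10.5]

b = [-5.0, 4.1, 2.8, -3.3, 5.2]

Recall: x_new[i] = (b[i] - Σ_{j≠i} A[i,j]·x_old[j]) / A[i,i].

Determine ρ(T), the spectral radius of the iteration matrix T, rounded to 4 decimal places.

0.8337

A = D + L + U where D = diag(3.6, 3.9, 9.3, 8.7, 10.5).
T_J = -D⁻¹(L+U): T[2,1] = -(-1.8)/(9.3) = +0.1935; T[2,2] = 0.
  T[0,:] = [+0.0000, -0.0833, +0.8889, +0.4167, -0.0833]
  T[1,:] = [+0.2821, +0.0000, +0.0769, +0.8974, -0.3077]
  T[2,:] = [+0.2043, +0.1935, +0.0000, -0.1075, +0.4086]
  T[3,:] = [-0.1149, +0.3563, +0.0920, +0.0000, +0.3448]
  T[4,:] = [+0.3238, +0.1238, +0.2095, +0.2571, +0.0000]
|roots of det(T-λI)|: 0.8337, 0.6878, 0.6878, 0.3872, 0.1392.
ρ = 0.8337; 0.8337 < 1 ⇒ converges.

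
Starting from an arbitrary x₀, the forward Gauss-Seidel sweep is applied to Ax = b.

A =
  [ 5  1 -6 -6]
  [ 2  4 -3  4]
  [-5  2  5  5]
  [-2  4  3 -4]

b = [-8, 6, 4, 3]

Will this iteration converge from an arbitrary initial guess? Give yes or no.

no

A = D + L + U where D = diag(5, 4, 5, -4).
Gauss-Seidel: T = -(D+L)⁻¹U, row 0 first, T[0,1] = -(1)/(5) = -0.2000; later rows by forward substitution.
  T[0,:] = [+0.0000  -0.2000  +1.2000  +1.2000]
  T[1,:] = [+0.0000  +0.1000  +0.1500  -1.6000]
  T[2,:] = [+0.0000  -0.2400  +1.1400  +0.8400]
  T[3,:] = [+0.0000  +0.0200  +0.4050  -1.5700]
|λ(T)| sorted: 1.6408, 1.2749, 0.0359, 0.0000.
ρ(T) = max|λ| = 1.6408; 1.6408 > 1, so it fails to converge.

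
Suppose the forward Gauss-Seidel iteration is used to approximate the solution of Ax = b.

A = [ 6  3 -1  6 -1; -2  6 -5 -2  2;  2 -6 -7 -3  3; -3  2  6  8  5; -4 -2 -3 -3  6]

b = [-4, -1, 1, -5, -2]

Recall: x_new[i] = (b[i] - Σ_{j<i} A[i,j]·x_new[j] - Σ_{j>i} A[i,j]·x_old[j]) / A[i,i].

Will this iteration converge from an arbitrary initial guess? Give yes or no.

Split A = D + L + U, D = diag(6, 6, -7, 8, 6).
GS T = -(D+L)⁻¹U: row 0 first, T[0,1] = -(3)/(6) = -0.5000; later rows by forward substitution.
  T[0,:] = [+0.0000 -0.5000 +0.1667 -1.0000 +0.1667]
  T[1,:] = [+0.0000 -0.1667 +0.8889 +0.0000 -0.2778]
  T[2,:] = [+0.0000 +0.0000 -0.7143 -0.7143 +0.7143]
  T[3,:] = [+0.0000 -0.1458 +0.3760 +0.1607 -1.0288]
  T[4,:] = [+0.0000 -0.4618 +0.2383 -0.9435 -0.1387]
moduli |λ_i(T)| = 1.2034, 0.8548, 0.6259, 0.1156, 0.0000.
ρ(T) = max|λ| = 1.2034; 1.2034 > 1 ⇒ diverges.

no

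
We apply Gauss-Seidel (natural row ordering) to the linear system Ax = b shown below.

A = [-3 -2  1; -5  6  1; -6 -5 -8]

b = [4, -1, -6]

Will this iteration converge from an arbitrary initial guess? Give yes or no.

Split A = D + L + U, D = diag(-3, 6, -8).
GS T = -(D+L)⁻¹U: row 0 first, T[0,1] = -(-2)/(-3) = -0.6667; later rows by forward substitution.
  T[0,:] = [+0.0000 -0.6667 +0.3333]
  T[1,:] = [+0.0000 -0.5556 +0.1111]
  T[2,:] = [+0.0000 +0.8472 -0.3194]
|roots of det(T-λI)|: 0.7662, 0.1088, 0.0000.
spectral radius ρ = 0.7662; 0.7662 < 1, so it converges for any x₀.

yes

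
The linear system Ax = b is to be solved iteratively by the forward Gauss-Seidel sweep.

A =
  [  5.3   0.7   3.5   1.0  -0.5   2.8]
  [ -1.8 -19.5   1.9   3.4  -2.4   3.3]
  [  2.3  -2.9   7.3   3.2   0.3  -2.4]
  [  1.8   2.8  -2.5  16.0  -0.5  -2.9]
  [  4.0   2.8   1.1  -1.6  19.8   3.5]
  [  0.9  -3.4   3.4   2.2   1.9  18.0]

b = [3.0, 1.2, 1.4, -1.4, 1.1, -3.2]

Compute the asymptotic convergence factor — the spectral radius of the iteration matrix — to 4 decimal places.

A = D + L + U where D = diag(5.3, -19.5, 7.3, 16, 19.8, 18).
GS T = -(D+L)⁻¹U: row 0 first, T[0,1] = -(0.7)/(5.3) = -0.1321; later rows by forward substitution.
  T[0,:] = [+0.0000, -0.1321, -0.6604, -0.1887, +0.0943, -0.5283]
  T[1,:] = [+0.0000, +0.0122, +0.1584, +0.1918, -0.1318, +0.2180]
  T[2,:] = [+0.0000, +0.0465, +0.2710, -0.3027, -0.1232, +0.5818]
  T[3,:] = [+0.0000, +0.0200, +0.0889, -0.0596, +0.0245, +0.2934]
  T[4,:] = [+0.0000, +0.0240, +0.1031, +0.0230, +0.0084, -0.1095]
  T[5,:] = [+0.0000, -0.0048, -0.0100, +0.1077, -0.0102, -0.0666]
eigenvalue magnitudes: 0.2123, 0.1615, 0.1540, 0.1540, 0.0019, 0.0000.
spectral radius ρ = 0.2123; 0.2123 < 1: convergent.

0.2123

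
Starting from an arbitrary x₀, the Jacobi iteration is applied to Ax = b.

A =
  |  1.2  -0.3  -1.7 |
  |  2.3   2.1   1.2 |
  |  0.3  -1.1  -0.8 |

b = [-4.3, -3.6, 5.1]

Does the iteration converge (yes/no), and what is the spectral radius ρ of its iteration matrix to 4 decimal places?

A = D + L + U where D = diag(1.2, 2.1, -0.8).
Jacobi: T = -D⁻¹(L+U), T[2,1] = -(-1.1)/(-0.8) = -1.3750; T[2,2] = 0.
  T[0,:] = [+0.0000 +0.2500 +1.4167]
  T[1,:] = [-1.0952 +0.0000 -0.5714]
  T[2,:] = [+0.3750 -1.3750 +0.0000]
|λ(T)| sorted: 1.5456, 1.1600, 1.1600.
spectral radius ρ = 1.5456; 1.5456 > 1: divergent.

no, ρ = 1.5456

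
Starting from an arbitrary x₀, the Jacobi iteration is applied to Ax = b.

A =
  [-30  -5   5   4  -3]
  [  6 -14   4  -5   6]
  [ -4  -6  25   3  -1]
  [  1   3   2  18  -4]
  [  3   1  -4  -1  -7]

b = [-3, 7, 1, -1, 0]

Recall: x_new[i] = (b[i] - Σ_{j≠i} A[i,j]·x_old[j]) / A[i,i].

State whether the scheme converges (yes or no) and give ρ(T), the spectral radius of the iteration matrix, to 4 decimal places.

Let D = diag(-30, -14, 25, 18, -7); L, U the strict triangles.
Jacobi: T = -D⁻¹(L+U), T[4,2] = -(-4)/(-7) = -0.5714; T[4,4] = 0.
  T[0,:] = [+0.0000 -0.1667 +0.1667 +0.1333 -0.1000]
  T[1,:] = [+0.4286 +0.0000 +0.2857 -0.3571 +0.4286]
  T[2,:] = [+0.1600 +0.2400 +0.0000 -0.1200 +0.0400]
  T[3,:] = [-0.0556 -0.1667 -0.1111 +0.0000 +0.2222]
  T[4,:] = [+0.4286 +0.1429 -0.5714 -0.1429 +0.0000]
|roots of det(T-λI)|: 0.5059, 0.3647, 0.3647, 0.3117, 0.1032.
spectral radius ρ = 0.5059; 0.5059 < 1 ⇒ converges.

yes, ρ = 0.5059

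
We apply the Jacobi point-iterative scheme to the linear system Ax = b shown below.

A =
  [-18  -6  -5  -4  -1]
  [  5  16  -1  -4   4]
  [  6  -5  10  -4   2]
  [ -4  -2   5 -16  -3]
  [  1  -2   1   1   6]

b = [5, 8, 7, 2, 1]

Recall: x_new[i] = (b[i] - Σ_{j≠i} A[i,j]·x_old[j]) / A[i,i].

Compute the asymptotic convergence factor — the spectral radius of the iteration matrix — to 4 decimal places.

0.8280

Let D = diag(-18, 16, 10, -16, 6); L, U the strict triangles.
T_J = -D⁻¹(L+U): T[4,0] = -(1)/(6) = -0.1667; T[4,4] = 0.
  T[0,:] = [+0.0000 -0.3333 -0.2778 -0.2222 -0.0556]
  T[1,:] = [-0.3125 +0.0000 +0.0625 +0.2500 -0.2500]
  T[2,:] = [-0.6000 +0.5000 +0.0000 +0.4000 -0.2000]
  T[3,:] = [-0.2500 -0.1250 +0.3125 +0.0000 -0.1875]
  T[4,:] = [-0.1667 +0.3333 -0.1667 -0.1667 +0.0000]
|eigenvalues of T|: 0.8280, 0.4362, 0.2599, 0.1963, 0.1963.
ρ = 0.8280; 0.8280 < 1, so it converges for any x₀.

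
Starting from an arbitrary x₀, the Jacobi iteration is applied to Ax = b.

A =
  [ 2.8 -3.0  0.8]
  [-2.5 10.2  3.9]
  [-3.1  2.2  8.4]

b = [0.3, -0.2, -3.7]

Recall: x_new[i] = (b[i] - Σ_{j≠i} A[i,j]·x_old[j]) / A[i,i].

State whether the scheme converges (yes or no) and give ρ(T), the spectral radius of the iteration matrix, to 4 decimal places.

yes, ρ = 0.6741

Let D = diag(2.8, 10.2, 8.4); L, U the strict triangles.
Jacobi T = -D⁻¹(L+U): T[1,0] = -(-2.5)/(10.2) = +0.2451; T[1,1] = 0.
  T[0,:] = [+0.0000  +1.0714  -0.2857]
  T[1,:] = [+0.2451  +0.0000  -0.3824]
  T[2,:] = [+0.3690  -0.2619  +0.0000]
|eigenvalues of T|: 0.6741, 0.4439, 0.4439.
ρ(T) = max|λ| = 0.6741; 0.6741 < 1: convergent.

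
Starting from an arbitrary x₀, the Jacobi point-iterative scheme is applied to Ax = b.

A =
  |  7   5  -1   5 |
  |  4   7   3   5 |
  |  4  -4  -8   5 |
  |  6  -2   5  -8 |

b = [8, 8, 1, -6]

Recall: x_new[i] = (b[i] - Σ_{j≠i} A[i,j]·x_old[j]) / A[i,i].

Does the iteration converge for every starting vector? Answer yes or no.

Split A = D + L + U, D = diag(7, 7, -8, -8).
T_J = -D⁻¹(L+U): T[0,2] = -(-1)/(7) = +0.1429; T[0,0] = 0.
  T[0,:] = [+0.0000  -0.7143  +0.1429  -0.7143]
  T[1,:] = [-0.5714  +0.0000  -0.4286  -0.7143]
  T[2,:] = [+0.5000  -0.5000  +0.0000  +0.6250]
  T[3,:] = [+0.7500  -0.2500  +0.6250  +0.0000]
|eigenvalues of T|: 1.1612, 0.5930, 0.5930, 0.3202.
ρ(T) = max|λ| = 1.1612; 1.1612 > 1 ⇒ diverges.

no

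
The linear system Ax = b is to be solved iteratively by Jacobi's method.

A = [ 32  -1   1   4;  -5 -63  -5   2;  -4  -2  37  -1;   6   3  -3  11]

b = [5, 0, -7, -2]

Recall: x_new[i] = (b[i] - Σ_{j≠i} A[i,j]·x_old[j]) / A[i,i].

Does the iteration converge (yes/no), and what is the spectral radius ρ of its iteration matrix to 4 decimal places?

Diagonal D = diag(32, -63, 37, 11); L, U strict lower/upper.
Jacobi: T = -D⁻¹(L+U), T[3,0] = -(6)/(11) = -0.5455; T[3,3] = 0.
  T[0,:] = [+0.0000 +0.0312 -0.0312 -0.1250]
  T[1,:] = [-0.0794 +0.0000 -0.0794 +0.0317]
  T[2,:] = [+0.1081 +0.0541 +0.0000 +0.0270]
  T[3,:] = [-0.5455 -0.2727 +0.2727 +0.0000]
|eigenvalues of T|: 0.2814, 0.1802, 0.0647, 0.0647.
spectral radius ρ = 0.2814; 0.2814 < 1, so it converges for any x₀.

yes, ρ = 0.2814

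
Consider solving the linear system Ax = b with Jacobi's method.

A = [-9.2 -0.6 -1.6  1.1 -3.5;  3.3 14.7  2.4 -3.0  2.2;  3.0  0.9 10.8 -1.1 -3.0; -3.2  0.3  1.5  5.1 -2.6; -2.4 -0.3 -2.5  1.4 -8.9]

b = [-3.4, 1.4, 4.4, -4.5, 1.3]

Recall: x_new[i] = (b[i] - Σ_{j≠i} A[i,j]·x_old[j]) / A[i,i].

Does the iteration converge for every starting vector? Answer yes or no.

Split A = D + L + U, D = diag(-9.2, 14.7, 10.8, 5.1, -8.9).
Jacobi: T = -D⁻¹(L+U), T[0,4] = -(-3.5)/(-9.2) = -0.3804; T[0,0] = 0.
  T[0,:] = [+0.0000  -0.0652  -0.1739  +0.1196  -0.3804]
  T[1,:] = [-0.2245  +0.0000  -0.1633  +0.2041  -0.1497]
  T[2,:] = [-0.2778  -0.0833  +0.0000  +0.1019  +0.2778]
  T[3,:] = [+0.6275  -0.0588  -0.2941  +0.0000  +0.5098]
  T[4,:] = [-0.2697  -0.0337  -0.2809  +0.1573  +0.0000]
|roots of det(T-λI)|: 0.6653, 0.3250, 0.3250, 0.1548, 0.1548.
spectral radius ρ = 0.6653; 0.6653 < 1 ⇒ converges.

yes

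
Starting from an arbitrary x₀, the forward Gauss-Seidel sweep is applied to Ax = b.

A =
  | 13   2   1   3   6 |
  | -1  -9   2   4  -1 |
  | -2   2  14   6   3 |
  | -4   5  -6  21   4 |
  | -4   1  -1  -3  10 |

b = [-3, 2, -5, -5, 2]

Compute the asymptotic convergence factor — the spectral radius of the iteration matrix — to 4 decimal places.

0.6596

Write A = D+L+U with D = diag(13, -9, 14, 21, 10).
GS T = -(D+L)⁻¹U: row 0 first, T[0,3] = -(3)/(13) = -0.2308; later rows by forward substitution.
  T[0,:] = [+0.0000, -0.1538, -0.0769, -0.2308, -0.4615]
  T[1,:] = [+0.0000, +0.0171, +0.2308, +0.4701, -0.0598]
  T[2,:] = [+0.0000, -0.0244, -0.0440, -0.5287, -0.2717]
  T[3,:] = [+0.0000, -0.0404, -0.0822, -0.3069, -0.3418]
  T[4,:] = [+0.0000, -0.0778, -0.0829, -0.2843, -0.3083]
|λ(T)| sorted: 0.6596, 0.1683, 0.1003, 0.1003, 0.0000.
ρ(T) = max|λ| = 0.6596; 0.6596 < 1 ⇒ converges.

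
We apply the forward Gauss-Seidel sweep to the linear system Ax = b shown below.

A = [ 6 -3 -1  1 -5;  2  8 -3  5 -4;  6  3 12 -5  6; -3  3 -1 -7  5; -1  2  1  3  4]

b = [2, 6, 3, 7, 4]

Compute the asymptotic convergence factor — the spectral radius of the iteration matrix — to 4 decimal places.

Write A = D+L+U with D = diag(6, 8, 12, -7, 4).
Gauss-Seidel: T = -(D+L)⁻¹U, row 0 first, T[0,3] = -(1)/(6) = -0.1667; later rows by forward substitution.
  T[0,:] = [+0.0000, +0.5000, +0.1667, -0.1667, +0.8333]
  T[1,:] = [+0.0000, -0.1250, +0.3333, -0.5833, +0.2917]
  T[2,:] = [+0.0000, -0.2187, -0.1667, +0.6458, -0.9896]
  T[3,:] = [+0.0000, -0.2366, +0.0952, -0.2708, +0.6235]
  T[4,:] = [+0.0000, +0.4196, -0.1548, +0.2917, -0.1577]
|λ(T)| sorted: 1.2214, 0.4360, 0.4360, 0.0601, 0.0000.
ρ(T) = max|λ| = 1.2214; 1.2214 > 1: divergent.

1.2214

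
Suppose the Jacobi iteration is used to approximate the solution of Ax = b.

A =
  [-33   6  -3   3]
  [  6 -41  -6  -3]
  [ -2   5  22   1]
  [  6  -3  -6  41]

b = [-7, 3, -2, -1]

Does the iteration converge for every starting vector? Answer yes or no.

Split A = D + L + U, D = diag(-33, -41, 22, 41).
T_J = -D⁻¹(L+U): T[0,2] = -(-3)/(-33) = -0.0909; T[0,0] = 0.
  T[0,:] = [+0.0000, +0.1818, -0.0909, +0.0909]
  T[1,:] = [+0.1463, +0.0000, -0.1463, -0.0732]
  T[2,:] = [+0.0909, -0.2273, +0.0000, -0.0455]
  T[3,:] = [-0.1463, +0.0732, +0.1463, +0.0000]
|roots of det(T-λI)|: 0.2355, 0.1750, 0.1750, 0.0061.
ρ(T) = max|λ| = 0.2355; 0.2355 < 1 ⇒ converges.

yes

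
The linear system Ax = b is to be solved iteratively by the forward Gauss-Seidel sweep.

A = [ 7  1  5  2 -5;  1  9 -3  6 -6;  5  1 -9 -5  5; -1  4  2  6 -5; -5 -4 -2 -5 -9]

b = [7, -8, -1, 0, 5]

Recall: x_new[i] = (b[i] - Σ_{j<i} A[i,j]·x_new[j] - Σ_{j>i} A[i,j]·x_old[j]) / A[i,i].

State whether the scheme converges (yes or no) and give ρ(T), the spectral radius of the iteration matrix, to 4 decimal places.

no, ρ = 1.5416

Let D = diag(7, 9, -9, 6, -9); L, U the strict triangles.
Gauss-Seidel: T = -(D+L)⁻¹U, row 0 first, T[0,4] = -(-5)/(7) = +0.7143; later rows by forward substitution.
  T[0,:] = [+0.0000 -0.1429 -0.7143 -0.2857 +0.7143]
  T[1,:] = [+0.0000 +0.0159 +0.4127 -0.6349 +0.5873]
  T[2,:] = [+0.0000 -0.0776 -0.3510 -0.7848 +1.0176]
  T[3,:] = [+0.0000 -0.0085 -0.2772 +0.6373 +0.2216]
  T[4,:] = [+0.0000 +0.0943 +0.4454 +0.2613 -1.0071]
|λ(T)| sorted: 1.5416, 0.8138, 0.1109, 0.0880, 0.0000.
ρ(T) = max|λ| = 1.5416; 1.5416 > 1, so it fails to converge.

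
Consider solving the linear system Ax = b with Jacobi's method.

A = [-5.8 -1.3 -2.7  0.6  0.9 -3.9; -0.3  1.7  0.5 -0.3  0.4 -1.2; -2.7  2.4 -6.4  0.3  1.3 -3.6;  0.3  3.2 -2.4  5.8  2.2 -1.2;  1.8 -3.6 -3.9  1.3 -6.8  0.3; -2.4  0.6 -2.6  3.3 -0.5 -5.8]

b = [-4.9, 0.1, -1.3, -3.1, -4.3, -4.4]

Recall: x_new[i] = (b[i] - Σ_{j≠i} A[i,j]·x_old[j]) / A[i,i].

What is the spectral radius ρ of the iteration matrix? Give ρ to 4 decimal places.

Let D = diag(-5.8, 1.7, -6.4, 5.8, -6.8, -5.8); L, U the strict triangles.
Jacobi T = -D⁻¹(L+U): T[2,3] = -(0.3)/(-6.4) = +0.0469; T[2,2] = 0.
  T[0,:] = [+0.0000, -0.2241, -0.4655, +0.1034, +0.1552, -0.6724]
  T[1,:] = [+0.1765, +0.0000, -0.2941, +0.1765, -0.2353, +0.7059]
  T[2,:] = [-0.4219, +0.3750, +0.0000, +0.0469, +0.2031, -0.5625]
  T[3,:] = [-0.0517, -0.5517, +0.4138, +0.0000, -0.3793, +0.2069]
  T[4,:] = [+0.2647, -0.5294, -0.5735, +0.1912, +0.0000, +0.0441]
  T[5,:] = [-0.4138, +0.1034, -0.4483, +0.5690, -0.0862, +0.0000]
|roots of det(T-λI)|: 1.1775, 0.8122, 0.6632, 0.6632, 0.0978, 0.0927.
ρ(T) = max|λ| = 1.1775; 1.1775 > 1, so it fails to converge.

1.1775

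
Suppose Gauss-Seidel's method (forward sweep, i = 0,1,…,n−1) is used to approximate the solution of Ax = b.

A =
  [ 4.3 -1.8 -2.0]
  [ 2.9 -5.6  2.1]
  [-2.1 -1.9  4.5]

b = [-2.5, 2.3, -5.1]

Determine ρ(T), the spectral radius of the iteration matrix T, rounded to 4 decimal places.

0.7870

Let D = diag(4.3, -5.6, 4.5); L, U the strict triangles.
Gauss-Seidel: T = -(D+L)⁻¹U, row 0 first, T[0,1] = -(-1.8)/(4.3) = +0.4186; later rows by forward substitution.
  T[0,:] = [+0.0000 +0.4186 +0.4651]
  T[1,:] = [+0.0000 +0.2168 +0.6159]
  T[2,:] = [+0.0000 +0.2869 +0.4771]
moduli |λ_i(T)| = 0.7870, 0.0931, 0.0000.
ρ = 0.7870; 0.7870 < 1, so it converges for any x₀.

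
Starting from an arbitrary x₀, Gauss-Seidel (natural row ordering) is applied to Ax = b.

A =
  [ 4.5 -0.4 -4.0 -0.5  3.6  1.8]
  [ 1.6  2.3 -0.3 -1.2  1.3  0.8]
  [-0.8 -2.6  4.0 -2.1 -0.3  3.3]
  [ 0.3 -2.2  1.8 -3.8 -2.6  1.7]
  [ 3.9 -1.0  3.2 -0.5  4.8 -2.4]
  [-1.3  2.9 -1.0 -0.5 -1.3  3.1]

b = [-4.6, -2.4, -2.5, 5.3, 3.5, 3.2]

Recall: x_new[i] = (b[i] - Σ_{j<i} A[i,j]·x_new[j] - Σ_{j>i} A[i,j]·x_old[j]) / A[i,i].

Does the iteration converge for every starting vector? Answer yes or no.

A = D + L + U where D = diag(4.5, 2.3, 4, -3.8, 4.8, 3.1).
Gauss-Seidel: T = -(D+L)⁻¹U, row 0 first, T[0,5] = -(1.8)/(4.5) = -0.4000; later rows by forward substitution.
  T[0,:] = [+0.0000, +0.0889, +0.8889, +0.1111, -0.8000, -0.4000]
  T[1,:] = [+0.0000, -0.0618, -0.4879, +0.4444, -0.0087, -0.0696]
  T[2,:] = [+0.0000, -0.0224, -0.1394, +0.8361, -0.0907, -0.9502]
  T[3,:] = [+0.0000, +0.0322, +0.2866, +0.1475, -0.7853, +0.0060]
  T[4,:] = [+0.0000, -0.0668, -0.7011, -0.5397, +0.6268, +1.4446]
  T[5,:] = [+0.0000, +0.0651, +0.5365, -0.3020, -0.2204, +0.1976]
eigenvalue magnitudes: 1.1573, 0.8431, 0.8431, 0.2112, 0.0050, 0.0000.
ρ = 1.1573; 1.1573 > 1 ⇒ diverges.

no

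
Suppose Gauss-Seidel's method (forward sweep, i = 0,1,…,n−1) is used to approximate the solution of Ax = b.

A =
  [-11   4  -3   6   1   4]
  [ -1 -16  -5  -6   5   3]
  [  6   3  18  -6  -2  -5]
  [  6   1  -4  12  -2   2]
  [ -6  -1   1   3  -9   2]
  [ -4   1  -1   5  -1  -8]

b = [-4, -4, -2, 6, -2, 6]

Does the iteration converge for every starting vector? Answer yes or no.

yes

Split A = D + L + U, D = diag(-11, -16, 18, 12, -9, -8).
GS T = -(D+L)⁻¹U: row 0 first, T[0,1] = -(4)/(-11) = +0.3636; later rows by forward substitution.
  T[0,:] = [+0.0000  +0.3636  -0.2727  +0.5455  +0.0909  +0.3636]
  T[1,:] = [+0.0000  -0.0227  -0.2955  -0.4091  +0.3068  +0.1648]
  T[2,:] = [+0.0000  -0.1174  +0.1402  +0.2197  +0.0297  +0.1291]
  T[3,:] = [+0.0000  -0.2191  +0.2077  -0.1654  +0.1055  -0.3192]
  T[4,:] = [+0.0000  -0.3260  +0.2995  -0.3489  -0.0562  -0.1306]
  T[5,:] = [+0.0000  -0.2662  +0.1743  -0.4111  +0.0622  -0.3605]
|eigenvalues of T|: 0.5290, 0.4176, 0.1689, 0.1689, 0.1114, 0.0000.
ρ(T) = max|λ| = 0.5290; 0.5290 < 1, so it converges for any x₀.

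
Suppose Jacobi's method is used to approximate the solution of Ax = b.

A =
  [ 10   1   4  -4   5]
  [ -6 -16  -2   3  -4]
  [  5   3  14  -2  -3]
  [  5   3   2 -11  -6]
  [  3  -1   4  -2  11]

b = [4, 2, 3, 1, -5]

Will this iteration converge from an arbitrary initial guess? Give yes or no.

yes

Let D = diag(10, -16, 14, -11, 11); L, U the strict triangles.
Jacobi T = -D⁻¹(L+U): T[1,4] = -(-4)/(-16) = -0.2500; T[1,1] = 0.
  T[0,:] = [+0.0000  -0.1000  -0.4000  +0.4000  -0.5000]
  T[1,:] = [-0.3750  +0.0000  -0.1250  +0.1875  -0.2500]
  T[2,:] = [-0.3571  -0.2143  +0.0000  +0.1429  +0.2143]
  T[3,:] = [+0.4545  +0.2727  +0.1818  +0.0000  -0.5455]
  T[4,:] = [-0.2727  +0.0909  -0.3636  +0.1818  +0.0000]
moduli |λ_i(T)| = 0.8372, 0.4991, 0.3199, 0.3199, 0.1324.
spectral radius ρ = 0.8372; 0.8372 < 1, so it converges for any x₀.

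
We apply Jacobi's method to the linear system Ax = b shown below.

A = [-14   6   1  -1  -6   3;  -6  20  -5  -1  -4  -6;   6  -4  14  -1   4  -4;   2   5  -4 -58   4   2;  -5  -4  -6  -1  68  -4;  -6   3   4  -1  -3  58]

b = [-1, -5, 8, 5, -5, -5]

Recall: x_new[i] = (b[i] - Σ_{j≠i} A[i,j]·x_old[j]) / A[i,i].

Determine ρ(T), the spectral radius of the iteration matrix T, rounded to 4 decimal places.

Write A = D+L+U with D = diag(-14, 20, 14, -58, 68, 58).
Jacobi: T = -D⁻¹(L+U), T[5,3] = -(-1)/(58) = +0.0172; T[5,5] = 0.
  T[0,:] = [+0.0000  +0.4286  +0.0714  -0.0714  -0.4286  +0.2143]
  T[1,:] = [+0.3000  +0.0000  +0.2500  +0.0500  +0.2000  +0.3000]
  T[2,:] = [-0.4286  +0.2857  +0.0000  +0.0714  -0.2857  +0.2857]
  T[3,:] = [+0.0345  +0.0862  -0.0690  +0.0000  +0.0690  +0.0345]
  T[4,:] = [+0.0735  +0.0588  +0.0882  +0.0147  +0.0000  +0.0588]
  T[5,:] = [+0.1034  -0.0517  -0.0690  +0.0172  +0.0517  +0.0000]
eigenvalue magnitudes: 0.4430, 0.3458, 0.2301, 0.2301, 0.0985, 0.0565.
ρ = 0.4430; 0.4430 < 1 ⇒ converges.

0.4430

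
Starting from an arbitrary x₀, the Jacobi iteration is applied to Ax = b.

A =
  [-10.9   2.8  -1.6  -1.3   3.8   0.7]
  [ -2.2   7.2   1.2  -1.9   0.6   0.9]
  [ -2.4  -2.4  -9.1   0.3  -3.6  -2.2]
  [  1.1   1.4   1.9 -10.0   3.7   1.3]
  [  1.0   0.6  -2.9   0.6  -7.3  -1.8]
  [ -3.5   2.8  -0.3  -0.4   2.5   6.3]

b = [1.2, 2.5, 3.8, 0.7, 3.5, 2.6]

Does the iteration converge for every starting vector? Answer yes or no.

A = D + L + U where D = diag(-10.9, 7.2, -9.1, -10, -7.3, 6.3).
T_J = -D⁻¹(L+U): T[1,3] = -(-1.9)/(7.2) = +0.2639; T[1,1] = 0.
  T[0,:] = [+0.0000  +0.2569  -0.1468  -0.1193  +0.3486  +0.0642]
  T[1,:] = [+0.3056  +0.0000  -0.1667  +0.2639  -0.0833  -0.1250]
  T[2,:] = [-0.2637  -0.2637  +0.0000  +0.0330  -0.3956  -0.2418]
  T[3,:] = [+0.1100  +0.1400  +0.1900  +0.0000  +0.3700  +0.1300]
  T[4,:] = [+0.1370  +0.0822  -0.3973  +0.0822  +0.0000  -0.2466]
  T[5,:] = [+0.5556  -0.4444  +0.0476  +0.0635  -0.3968  +0.0000]
eigenvalue magnitudes: 0.8697, 0.7057, 0.2409, 0.2303, 0.2303, 0.0090.
ρ = 0.8697; 0.8697 < 1: convergent.

yes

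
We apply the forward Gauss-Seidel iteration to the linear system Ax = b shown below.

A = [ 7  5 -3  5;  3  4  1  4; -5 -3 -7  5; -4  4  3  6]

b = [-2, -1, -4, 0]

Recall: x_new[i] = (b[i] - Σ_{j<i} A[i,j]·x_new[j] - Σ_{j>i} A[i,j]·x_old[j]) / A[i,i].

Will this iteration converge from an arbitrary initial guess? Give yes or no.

Let D = diag(7, 4, -7, 6); L, U the strict triangles.
Gauss-Seidel: T = -(D+L)⁻¹U, row 0 first, T[0,1] = -(5)/(7) = -0.7143; later rows by forward substitution.
  T[0,:] = [+0.0000 -0.7143 +0.4286 -0.7143]
  T[1,:] = [+0.0000 +0.5357 -0.5714 -0.4643]
  T[2,:] = [+0.0000 +0.2806 -0.0612 +1.4235]
  T[3,:] = [+0.0000 -0.9736 +0.6973 -0.8784]
moduli |λ_i(T)| = 1.5128, 1.1575, 0.0486, 0.0000.
ρ = 1.5128; 1.5128 > 1: divergent.

no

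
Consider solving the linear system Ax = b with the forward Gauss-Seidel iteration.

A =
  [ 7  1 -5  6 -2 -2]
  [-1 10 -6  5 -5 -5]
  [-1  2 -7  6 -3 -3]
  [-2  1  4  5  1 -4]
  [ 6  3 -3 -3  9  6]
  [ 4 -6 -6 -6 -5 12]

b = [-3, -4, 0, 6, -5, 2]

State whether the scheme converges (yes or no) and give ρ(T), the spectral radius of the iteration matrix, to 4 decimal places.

Diagonal D = diag(7, 10, -7, 5, 9, 12); L, U strict lower/upper.
T_GS = -(D+L)⁻¹U: row 0 first, T[0,4] = -(-2)/(7) = +0.2857; later rows by forward substitution.
  T[0,:] = [+0.0000 -0.1429 +0.7143 -0.8571 +0.2857 +0.2857]
  T[1,:] = [+0.0000 -0.0143 +0.6714 -0.5857 +0.5286 +0.5286]
  T[2,:] = [+0.0000 +0.0163 +0.0898 +0.8122 -0.3184 -0.3184]
  T[3,:] = [+0.0000 -0.0673 +0.0796 -0.8755 +0.0633 +1.0633]
  T[4,:] = [+0.0000 +0.0830 -0.6435 +0.7456 -0.4517 -0.7850]
  T[5,:] = [+0.0000 +0.0495 -0.0858 +0.2719 -0.1467 +0.2144]
moduli |λ_i(T)| = 1.5419, 0.5125, 0.2794, 0.1960, 0.0754, 0.0000.
ρ = 1.5419; 1.5419 > 1, so it fails to converge.

no, ρ = 1.5419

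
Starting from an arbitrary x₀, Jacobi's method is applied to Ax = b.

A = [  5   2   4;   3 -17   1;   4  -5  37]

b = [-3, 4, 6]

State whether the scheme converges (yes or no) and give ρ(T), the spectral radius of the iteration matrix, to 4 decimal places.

Write A = D+L+U with D = diag(5, -17, 37).
Jacobi T = -D⁻¹(L+U): T[2,0] = -(4)/(37) = -0.1081; T[2,2] = 0.
  T[0,:] = [+0.0000  -0.4000  -0.8000]
  T[1,:] = [+0.1765  +0.0000  +0.0588]
  T[2,:] = [-0.1081  +0.1351  +0.0000]
|roots of det(T-λI)|: 0.2858, 0.2405, 0.2405.
ρ(T) = max|λ| = 0.2858; 0.2858 < 1 ⇒ converges.

yes, ρ = 0.2858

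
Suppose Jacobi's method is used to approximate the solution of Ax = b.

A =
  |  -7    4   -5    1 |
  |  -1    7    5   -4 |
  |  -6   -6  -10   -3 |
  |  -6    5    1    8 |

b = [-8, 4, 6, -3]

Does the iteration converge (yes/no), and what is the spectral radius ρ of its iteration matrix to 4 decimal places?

no, ρ = 1.2135

A = D + L + U where D = diag(-7, 7, -10, 8).
Jacobi T = -D⁻¹(L+U): T[3,2] = -(1)/(8) = -0.1250; T[3,3] = 0.
  T[0,:] = [+0.0000  +0.5714  -0.7143  +0.1429]
  T[1,:] = [+0.1429  +0.0000  -0.7143  +0.5714]
  T[2,:] = [-0.6000  -0.6000  +0.0000  -0.3000]
  T[3,:] = [+0.7500  -0.6250  -0.1250  +0.0000]
eigenvalue magnitudes: 1.2135, 0.7297, 0.6271, 0.6271.
spectral radius ρ = 1.2135; 1.2135 > 1: divergent.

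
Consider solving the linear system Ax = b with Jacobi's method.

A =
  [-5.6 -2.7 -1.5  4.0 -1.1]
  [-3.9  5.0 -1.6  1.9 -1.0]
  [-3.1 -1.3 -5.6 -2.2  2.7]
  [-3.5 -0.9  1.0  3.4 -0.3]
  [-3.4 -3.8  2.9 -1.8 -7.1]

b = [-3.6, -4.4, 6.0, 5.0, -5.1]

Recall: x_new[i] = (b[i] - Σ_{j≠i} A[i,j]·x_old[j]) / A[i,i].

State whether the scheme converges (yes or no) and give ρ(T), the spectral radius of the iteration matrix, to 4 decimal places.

Diagonal D = diag(-5.6, 5, -5.6, 3.4, -7.1); L, U strict lower/upper.
T_J = -D⁻¹(L+U): T[2,3] = -(-2.2)/(-5.6) = -0.3929; T[2,2] = 0.
  T[0,:] = [+0.0000  -0.4821  -0.2679  +0.7143  -0.1964]
  T[1,:] = [+0.7800  +0.0000  +0.3200  -0.3800  +0.2000]
  T[2,:] = [-0.5536  -0.2321  +0.0000  -0.3929  +0.4821]
  T[3,:] = [+1.0294  +0.2647  -0.2941  +0.0000  +0.0882]
  T[4,:] = [-0.4789  -0.5352  +0.4085  -0.2535  +0.0000]
|roots of det(T-λI)|: 1.2399, 0.6596, 0.6596, 0.3290, 0.3290.
ρ(T) = max|λ| = 1.2399; 1.2399 > 1 ⇒ diverges.

no, ρ = 1.2399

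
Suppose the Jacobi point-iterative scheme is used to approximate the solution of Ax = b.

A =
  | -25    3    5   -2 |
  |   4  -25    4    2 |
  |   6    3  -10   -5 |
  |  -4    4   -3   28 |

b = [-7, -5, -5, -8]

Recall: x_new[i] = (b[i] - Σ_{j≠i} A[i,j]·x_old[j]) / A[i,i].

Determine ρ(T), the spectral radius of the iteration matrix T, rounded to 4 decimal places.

0.4313

Let D = diag(-25, -25, -10, 28); L, U the strict triangles.
T_J = -D⁻¹(L+U): T[3,2] = -(-3)/(28) = +0.1071; T[3,3] = 0.
  T[0,:] = [+0.0000, +0.1200, +0.2000, -0.0800]
  T[1,:] = [+0.1600, +0.0000, +0.1600, +0.0800]
  T[2,:] = [+0.6000, +0.3000, +0.0000, -0.5000]
  T[3,:] = [+0.1429, -0.1429, +0.1071, +0.0000]
|eigenvalues of T|: 0.4313, 0.3280, 0.2034, 0.2034.
ρ = 0.4313; 0.4313 < 1 ⇒ converges.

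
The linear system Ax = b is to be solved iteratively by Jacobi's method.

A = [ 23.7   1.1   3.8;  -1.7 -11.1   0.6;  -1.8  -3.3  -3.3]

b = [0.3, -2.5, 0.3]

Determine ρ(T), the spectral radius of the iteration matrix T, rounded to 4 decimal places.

Diagonal D = diag(23.7, -11.1, -3.3); L, U strict lower/upper.
Jacobi T = -D⁻¹(L+U): T[1,2] = -(0.6)/(-11.1) = +0.0541; T[1,1] = 0.
  T[0,:] = [+0.0000, -0.0464, -0.1603]
  T[1,:] = [-0.1532, +0.0000, +0.0541]
  T[2,:] = [-0.5455, -1.0000, +0.0000]
|eigenvalues of T|: 0.3321, 0.2642, 0.2642.
ρ = 0.3321; 0.3321 < 1: convergent.

0.3321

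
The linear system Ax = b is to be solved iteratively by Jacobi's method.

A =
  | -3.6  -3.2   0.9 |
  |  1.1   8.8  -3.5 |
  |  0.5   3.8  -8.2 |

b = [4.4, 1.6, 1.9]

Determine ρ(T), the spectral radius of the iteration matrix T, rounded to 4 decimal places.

0.6082

Write A = D+L+U with D = diag(-3.6, 8.8, -8.2).
Jacobi T = -D⁻¹(L+U): T[1,0] = -(1.1)/(8.8) = -0.1250; T[1,1] = 0.
  T[0,:] = [+0.0000  -0.8889  +0.2500]
  T[1,:] = [-0.1250  +0.0000  +0.3977]
  T[2,:] = [+0.0610  +0.4634  +0.0000]
moduli |λ_i(T)| = 0.6082, 0.4864, 0.1218.
spectral radius ρ = 0.6082; 0.6082 < 1, so it converges for any x₀.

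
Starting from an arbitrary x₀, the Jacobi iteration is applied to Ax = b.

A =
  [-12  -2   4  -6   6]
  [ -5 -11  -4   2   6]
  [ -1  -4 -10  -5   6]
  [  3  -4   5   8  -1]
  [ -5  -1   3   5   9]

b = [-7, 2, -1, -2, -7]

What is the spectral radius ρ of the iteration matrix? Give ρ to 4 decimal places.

Split A = D + L + U, D = diag(-12, -11, -10, 8, 9).
T_J = -D⁻¹(L+U): T[1,2] = -(-4)/(-11) = -0.3636; T[1,1] = 0.
  T[0,:] = [+0.0000  -0.1667  +0.3333  -0.5000  +0.5000]
  T[1,:] = [-0.4545  +0.0000  -0.3636  +0.1818  +0.5455]
  T[2,:] = [-0.1000  -0.4000  +0.0000  -0.5000  +0.6000]
  T[3,:] = [-0.3750  +0.5000  -0.6250  +0.0000  +0.1250]
  T[4,:] = [+0.5556  +0.1111  -0.3333  -0.5556  +0.0000]
|eigenvalues of T|: 1.1460, 0.6845, 0.6845, 0.3725, 0.2771.
ρ(T) = max|λ| = 1.1460; 1.1460 > 1 ⇒ diverges.

1.1460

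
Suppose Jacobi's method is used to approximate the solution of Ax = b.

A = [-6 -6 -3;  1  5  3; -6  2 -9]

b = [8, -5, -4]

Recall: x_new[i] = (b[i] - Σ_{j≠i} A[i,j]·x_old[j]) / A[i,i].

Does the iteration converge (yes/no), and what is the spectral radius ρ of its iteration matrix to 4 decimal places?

yes, ρ = 0.9043

Let D = diag(-6, 5, -9); L, U the strict triangles.
T_J = -D⁻¹(L+U): T[2,1] = -(2)/(-9) = +0.2222; T[2,2] = 0.
  T[0,:] = [+0.0000  -1.0000  -0.5000]
  T[1,:] = [-0.2000  +0.0000  -0.6000]
  T[2,:] = [-0.6667  +0.2222  +0.0000]
|λ(T)| sorted: 0.9043, 0.6463, 0.6463.
ρ = 0.9043; 0.9043 < 1, so it converges for any x₀.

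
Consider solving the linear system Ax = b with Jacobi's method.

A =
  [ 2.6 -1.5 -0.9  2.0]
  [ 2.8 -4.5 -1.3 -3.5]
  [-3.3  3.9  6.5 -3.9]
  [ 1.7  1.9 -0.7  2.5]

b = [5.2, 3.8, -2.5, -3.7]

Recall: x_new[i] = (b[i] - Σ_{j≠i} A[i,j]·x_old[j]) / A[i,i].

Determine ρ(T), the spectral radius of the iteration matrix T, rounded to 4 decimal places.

Diagonal D = diag(2.6, -4.5, 6.5, 2.5); L, U strict lower/upper.
T_J = -D⁻¹(L+U): T[0,1] = -(-1.5)/(2.6) = +0.5769; T[0,0] = 0.
  T[0,:] = [+0.0000 +0.5769 +0.3462 -0.7692]
  T[1,:] = [+0.6222 +0.0000 -0.2889 -0.7778]
  T[2,:] = [+0.5077 -0.6000 +0.0000 +0.6000]
  T[3,:] = [-0.6800 -0.7600 +0.2800 +0.0000]
eigenvalue magnitudes: 1.4461, 1.0738, 0.7637, 0.3913.
ρ = 1.4461; 1.4461 > 1: divergent.

1.4461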